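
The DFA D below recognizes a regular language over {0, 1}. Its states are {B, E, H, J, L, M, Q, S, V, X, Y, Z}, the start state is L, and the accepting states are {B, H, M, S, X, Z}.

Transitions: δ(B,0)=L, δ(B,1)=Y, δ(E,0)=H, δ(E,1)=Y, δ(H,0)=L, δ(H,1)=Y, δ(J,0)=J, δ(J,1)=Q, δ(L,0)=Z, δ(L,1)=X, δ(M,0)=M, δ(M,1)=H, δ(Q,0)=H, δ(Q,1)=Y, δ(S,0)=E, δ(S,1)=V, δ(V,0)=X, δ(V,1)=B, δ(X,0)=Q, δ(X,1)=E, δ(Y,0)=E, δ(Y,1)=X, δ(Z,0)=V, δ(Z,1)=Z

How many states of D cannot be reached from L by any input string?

BFS from L reaches {B, E, H, L, Q, V, X, Y, Z}; the 3 state(s) J, M, S are never visited.

3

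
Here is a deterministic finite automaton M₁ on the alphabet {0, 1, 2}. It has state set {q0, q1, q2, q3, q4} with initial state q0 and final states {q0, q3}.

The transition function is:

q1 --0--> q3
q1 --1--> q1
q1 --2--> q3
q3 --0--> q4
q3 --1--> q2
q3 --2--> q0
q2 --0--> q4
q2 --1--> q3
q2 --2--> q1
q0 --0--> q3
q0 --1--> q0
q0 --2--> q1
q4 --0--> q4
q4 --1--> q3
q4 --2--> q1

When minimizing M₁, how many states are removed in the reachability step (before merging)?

Every one of the 5 states is reachable from q0.

0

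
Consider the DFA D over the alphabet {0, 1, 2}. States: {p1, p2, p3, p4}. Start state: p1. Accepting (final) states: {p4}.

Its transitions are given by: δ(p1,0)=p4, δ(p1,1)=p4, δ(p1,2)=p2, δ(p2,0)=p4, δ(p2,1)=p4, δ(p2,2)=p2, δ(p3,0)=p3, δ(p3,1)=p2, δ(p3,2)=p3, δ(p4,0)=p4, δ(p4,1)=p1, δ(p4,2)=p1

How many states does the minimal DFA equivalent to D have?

States {p3} cannot be reached from the start state, so discard them.
P0 = {p4} | {p1,p2}.
Stable partition: {p4} | {p1,p2} — 2 equivalence classes.

2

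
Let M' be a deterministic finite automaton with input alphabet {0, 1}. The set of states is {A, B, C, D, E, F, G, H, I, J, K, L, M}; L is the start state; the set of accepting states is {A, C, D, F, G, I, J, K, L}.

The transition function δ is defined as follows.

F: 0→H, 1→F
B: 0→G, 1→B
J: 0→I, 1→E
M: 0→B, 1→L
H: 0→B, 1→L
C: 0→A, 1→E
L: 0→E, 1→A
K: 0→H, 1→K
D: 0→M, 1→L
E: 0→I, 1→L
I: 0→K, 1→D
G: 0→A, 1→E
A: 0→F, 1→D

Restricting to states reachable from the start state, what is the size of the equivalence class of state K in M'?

2

Reachable states from the start: {A,B,D,E,F,G,H,I,K,L,M}. Unreachable: {C,J} — drop them.
Start with accepting vs non-accepting: {A,D,F,G,I,K,L} | {B,E,H,M}.
Refine {A,D,F,G,I,K,L} on symbol 0: members go to different blocks, giving {D,F,K,L} and {A,G,I}.
Split {D,F,K,L} by δ(·,1) → {D,F,K} and {L}.
Split {D,F,K} by δ(·,1) → {F,K} and {D}.
Refine {B,E,H,M} on symbol 0: members go to different blocks, giving {B,E} and {H,M}.
On input 1, block {B,E} splits into {B} and {E}.
Split {A,G,I} by δ(·,0) → {A,I} and {G}.
No further refinement is possible. Final partition (8 blocks): {F,K} | {B} | {A,I} | {L} | {D} | {H,M} | {E} | {G}.
State K belongs to the block {F,K}, which has 2 states.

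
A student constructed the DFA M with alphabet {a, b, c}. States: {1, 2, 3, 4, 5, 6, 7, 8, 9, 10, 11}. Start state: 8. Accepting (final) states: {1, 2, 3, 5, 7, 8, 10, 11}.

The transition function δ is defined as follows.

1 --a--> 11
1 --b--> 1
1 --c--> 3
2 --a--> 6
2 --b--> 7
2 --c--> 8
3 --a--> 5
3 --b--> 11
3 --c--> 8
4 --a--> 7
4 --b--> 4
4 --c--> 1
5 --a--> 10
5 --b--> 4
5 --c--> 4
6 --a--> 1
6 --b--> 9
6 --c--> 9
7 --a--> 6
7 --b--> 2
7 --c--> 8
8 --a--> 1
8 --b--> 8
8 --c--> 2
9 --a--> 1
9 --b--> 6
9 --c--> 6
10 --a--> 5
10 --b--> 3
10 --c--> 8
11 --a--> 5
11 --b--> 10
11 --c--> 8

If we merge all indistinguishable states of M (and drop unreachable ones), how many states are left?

7

Every state is reachable, so we keep all 11.
Start with accepting vs non-accepting: {1,2,3,5,7,8,10,11} | {4,6,9}.
Refine {1,2,3,5,7,8,10,11} on symbol a: members go to different blocks, giving {1,3,5,8,10,11} and {2,7}.
Refine {1,3,5,8,10,11} on symbol b: members go to different blocks, giving {1,3,8,10,11} and {5}.
On input a, block {1,3,8,10,11} splits into {3,10,11} and {1,8}.
Refine {4,6,9} on symbol a: members go to different blocks, giving {6,9} and {4}.
Refine {1,8} on symbol a: members go to different blocks, giving {1} and {8}.
No further refinement is possible. Final partition (7 blocks): {3,10,11} | {6,9} | {2,7} | {5} | {1} | {4} | {8}.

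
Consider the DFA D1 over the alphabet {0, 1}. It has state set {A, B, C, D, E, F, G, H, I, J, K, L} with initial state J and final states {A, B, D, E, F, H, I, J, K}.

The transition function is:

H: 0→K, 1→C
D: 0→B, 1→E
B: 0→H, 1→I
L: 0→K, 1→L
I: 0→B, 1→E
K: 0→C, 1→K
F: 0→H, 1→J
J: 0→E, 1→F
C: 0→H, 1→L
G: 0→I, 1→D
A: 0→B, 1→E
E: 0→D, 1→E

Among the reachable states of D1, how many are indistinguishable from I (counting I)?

First remove the unreachable states {A,G}; 10 states remain.
Start with accepting vs non-accepting: {B,D,E,F,H,I,J,K} | {C,L}.
Split {B,D,E,F,H,I,J,K} by δ(·,0) → {B,D,E,F,H,I,J} and {K}.
On input 0, block {B,D,E,F,H,I,J} splits into {B,D,E,F,I,J} and {H}.
On input 0, block {B,D,E,F,I,J} splits into {D,E,I,J} and {B,F}.
Refine {D,E,I,J} on symbol 0: members go to different blocks, giving {D,I} and {E,J}.
On input 0, block {C,L} splits into {C} and {L}.
On input 1, block {B,F} splits into {B} and {F}.
Split {E,J} by δ(·,0) → {E} and {J}.
Stable partition: {D,I} | {C} | {K} | {H} | {B} | {E} | {L} | {F} | {J} — 9 equivalence classes.
The equivalence class containing I is {D,I}, of size 2.

2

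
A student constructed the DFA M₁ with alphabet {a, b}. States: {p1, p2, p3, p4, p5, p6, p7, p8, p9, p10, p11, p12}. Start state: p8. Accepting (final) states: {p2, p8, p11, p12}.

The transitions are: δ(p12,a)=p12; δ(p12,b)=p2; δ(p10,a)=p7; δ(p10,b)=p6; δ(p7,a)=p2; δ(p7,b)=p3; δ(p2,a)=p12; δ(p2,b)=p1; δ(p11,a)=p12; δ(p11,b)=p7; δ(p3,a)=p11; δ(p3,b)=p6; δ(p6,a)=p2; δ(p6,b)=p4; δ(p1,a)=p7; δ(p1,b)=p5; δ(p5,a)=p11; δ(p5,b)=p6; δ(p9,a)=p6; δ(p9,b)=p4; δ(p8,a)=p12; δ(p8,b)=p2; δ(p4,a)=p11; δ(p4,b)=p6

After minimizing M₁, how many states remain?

6

States {p9,p10} cannot be reached from the start state, so discard them.
Start with accepting vs non-accepting: {p2,p8,p11,p12} | {p1,p3,p4,p5,p6,p7}.
Refine {p2,p8,p11,p12} on symbol b: members go to different blocks, giving {p2,p11} and {p8,p12}.
Refine {p1,p3,p4,p5,p6,p7} on symbol a: members go to different blocks, giving {p3,p4,p5,p6,p7} and {p1}.
Split {p2,p11} by δ(·,b) → {p2} and {p11}.
Refine {p3,p4,p5,p6,p7} on symbol a: members go to different blocks, giving {p3,p4,p5} and {p6,p7}.
Stable partition: {p2} | {p3,p4,p5} | {p8,p12} | {p1} | {p11} | {p6,p7} — 6 equivalence classes.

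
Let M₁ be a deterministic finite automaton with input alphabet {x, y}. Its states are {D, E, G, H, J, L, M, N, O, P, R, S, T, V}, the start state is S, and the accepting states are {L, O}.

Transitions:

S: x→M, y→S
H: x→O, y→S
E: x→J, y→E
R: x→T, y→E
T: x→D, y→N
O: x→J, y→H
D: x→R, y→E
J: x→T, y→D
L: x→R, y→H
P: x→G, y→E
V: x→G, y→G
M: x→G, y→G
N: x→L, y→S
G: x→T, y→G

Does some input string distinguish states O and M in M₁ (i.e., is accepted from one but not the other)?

Yes

Reachable states from the start: {D,E,G,H,J,L,M,N,O,R,S,T}. Unreachable: {P,V} — drop them.
Start with accepting vs non-accepting: {L,O} | {D,E,G,H,J,M,N,R,S,T}.
Refine {D,E,G,H,J,M,N,R,S,T} on symbol x: members go to different blocks, giving {D,E,G,J,M,R,S,T} and {H,N}.
Split {D,E,G,J,M,R,S,T} by δ(·,y) → {D,E,G,J,M,R,S} and {T}.
On input x, block {D,E,G,J,M,R,S} splits into {D,E,M,S} and {G,J,R}.
Split {D,E,M,S} by δ(·,x) → {D,E,M} and {S}.
Refine {D,E,M} on symbol y: members go to different blocks, giving {D,E} and {M}.
Split {G,J,R} by δ(·,y) → {J,R} and {G}.
The partition is now stable with 8 blocks: {L,O} | {D,E} | {H,N} | {T} | {J,R} | {S} | {M} | {G}.
O and M end up in different blocks, so they are distinguishable. For instance, the string 'ε' is accepted from only O.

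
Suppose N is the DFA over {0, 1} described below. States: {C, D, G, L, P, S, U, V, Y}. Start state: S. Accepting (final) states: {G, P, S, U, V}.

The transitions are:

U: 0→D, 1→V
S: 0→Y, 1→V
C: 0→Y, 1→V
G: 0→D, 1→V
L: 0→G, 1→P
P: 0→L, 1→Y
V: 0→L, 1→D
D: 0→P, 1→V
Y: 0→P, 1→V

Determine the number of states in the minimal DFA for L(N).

First remove the unreachable states {C,U}; 7 states remain.
P0 = {G,P,S,V} | {D,L,Y}.
Refine {G,P,S,V} on symbol 1: members go to different blocks, giving {G,S} and {P,V}.
On input 0, block {D,L,Y} splits into {D,Y} and {L}.
Stable partition: {G,S} | {D,Y} | {P,V} | {L} — 4 equivalence classes.

4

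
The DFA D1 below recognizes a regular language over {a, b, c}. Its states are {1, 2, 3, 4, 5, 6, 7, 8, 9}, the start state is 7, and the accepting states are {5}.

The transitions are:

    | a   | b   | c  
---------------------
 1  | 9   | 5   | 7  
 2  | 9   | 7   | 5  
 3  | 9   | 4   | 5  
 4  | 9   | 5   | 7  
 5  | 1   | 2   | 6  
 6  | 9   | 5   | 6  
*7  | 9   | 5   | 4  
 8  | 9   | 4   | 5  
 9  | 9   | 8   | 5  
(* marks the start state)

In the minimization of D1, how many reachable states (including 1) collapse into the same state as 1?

4

States {3} cannot be reached from the start state, so discard them.
Initial partition by acceptance: {5} | {1,2,4,6,7,8,9}.
Split {1,2,4,6,7,8,9} by δ(·,b) → {1,4,6,7} and {2,8,9}.
Split {2,8,9} by δ(·,b) → {2,8} and {9}.
The partition is now stable with 4 blocks: {5} | {1,4,6,7} | {2,8} | {9}.
State 1 belongs to the block {1,4,6,7}, which has 4 states.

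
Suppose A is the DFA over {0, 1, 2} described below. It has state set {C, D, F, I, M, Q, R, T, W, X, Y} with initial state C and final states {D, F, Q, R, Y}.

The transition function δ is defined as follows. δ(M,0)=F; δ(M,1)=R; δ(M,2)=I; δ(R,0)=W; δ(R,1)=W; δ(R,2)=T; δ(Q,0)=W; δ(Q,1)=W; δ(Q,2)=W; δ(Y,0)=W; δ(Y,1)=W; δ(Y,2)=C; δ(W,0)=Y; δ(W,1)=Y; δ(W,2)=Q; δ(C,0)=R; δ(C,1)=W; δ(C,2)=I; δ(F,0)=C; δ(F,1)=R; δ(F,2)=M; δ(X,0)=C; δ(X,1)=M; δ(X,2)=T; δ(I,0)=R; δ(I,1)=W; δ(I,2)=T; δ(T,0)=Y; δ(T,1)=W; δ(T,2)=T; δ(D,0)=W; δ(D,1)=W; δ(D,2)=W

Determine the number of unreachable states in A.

4

No path from C leads to D, F, M, X; the other 7 states are all reachable.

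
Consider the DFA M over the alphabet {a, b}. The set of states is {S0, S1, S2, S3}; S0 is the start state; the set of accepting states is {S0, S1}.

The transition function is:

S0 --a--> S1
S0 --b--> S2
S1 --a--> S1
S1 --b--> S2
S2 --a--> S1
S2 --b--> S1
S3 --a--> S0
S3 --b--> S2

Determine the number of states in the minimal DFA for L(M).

First remove the unreachable states {S3}; 3 states remain.
P0 = {S0,S1} | {S2}.
No further refinement is possible. Final partition (2 blocks): {S0,S1} | {S2}.

2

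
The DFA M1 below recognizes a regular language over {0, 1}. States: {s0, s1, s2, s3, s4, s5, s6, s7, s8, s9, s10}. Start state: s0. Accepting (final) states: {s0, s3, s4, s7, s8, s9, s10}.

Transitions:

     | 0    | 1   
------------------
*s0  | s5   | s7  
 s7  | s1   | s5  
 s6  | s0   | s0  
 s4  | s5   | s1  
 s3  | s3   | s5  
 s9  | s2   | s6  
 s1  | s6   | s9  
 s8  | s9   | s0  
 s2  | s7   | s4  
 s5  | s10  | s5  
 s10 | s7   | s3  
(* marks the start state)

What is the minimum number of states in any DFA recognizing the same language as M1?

States {s8} cannot be reached from the start state, so discard them.
Start with accepting vs non-accepting: {s0,s3,s4,s7,s9,s10} | {s1,s2,s5,s6}.
Refine {s0,s3,s4,s7,s9,s10} on symbol 0: members go to different blocks, giving {s0,s4,s7,s9} and {s3,s10}.
Refine {s0,s4,s7,s9} on symbol 1: members go to different blocks, giving {s4,s7,s9} and {s0}.
Refine {s1,s2,s5,s6} on symbol 0: members go to different blocks, giving {s1} and {s2} and {s5} and {s6}.
Refine {s4,s7,s9} on symbol 0: members go to different blocks, giving {s4} and {s7} and {s9}.
On input 0, block {s3,s10} splits into {s3} and {s10}.
No further refinement is possible. Final partition (10 blocks): {s4} | {s1} | {s3} | {s0} | {s2} | {s5} | {s6} | {s7} | {s9} | {s10}.

10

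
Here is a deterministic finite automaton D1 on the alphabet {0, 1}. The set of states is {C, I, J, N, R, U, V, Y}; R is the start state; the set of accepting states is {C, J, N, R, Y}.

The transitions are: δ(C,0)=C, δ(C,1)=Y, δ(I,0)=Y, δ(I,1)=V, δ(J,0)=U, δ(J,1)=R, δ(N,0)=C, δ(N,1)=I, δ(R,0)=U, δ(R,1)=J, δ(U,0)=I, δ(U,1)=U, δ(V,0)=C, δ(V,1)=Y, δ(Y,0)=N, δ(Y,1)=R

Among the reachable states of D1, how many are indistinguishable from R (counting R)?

2

All states are reachable from the start state.
P0 = {C,J,N,R,Y} | {I,U,V}.
On input 0, block {C,J,N,R,Y} splits into {C,N,Y} and {J,R}.
Refine {C,N,Y} on symbol 1: members go to different blocks, giving {C} and {Y} and {N}.
Split {I,U,V} by δ(·,0) → {U} and {I} and {V}.
No further refinement is possible. Final partition (7 blocks): {C} | {U} | {J,R} | {Y} | {N} | {I} | {V}.
State R belongs to the block {J,R}, which has 2 states.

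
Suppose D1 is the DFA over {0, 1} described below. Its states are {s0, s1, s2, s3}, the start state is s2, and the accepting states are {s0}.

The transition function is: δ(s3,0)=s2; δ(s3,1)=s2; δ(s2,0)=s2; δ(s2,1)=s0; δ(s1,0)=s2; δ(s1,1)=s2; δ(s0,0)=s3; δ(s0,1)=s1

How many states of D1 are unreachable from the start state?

A breadth-first search from the start state visits every state.

0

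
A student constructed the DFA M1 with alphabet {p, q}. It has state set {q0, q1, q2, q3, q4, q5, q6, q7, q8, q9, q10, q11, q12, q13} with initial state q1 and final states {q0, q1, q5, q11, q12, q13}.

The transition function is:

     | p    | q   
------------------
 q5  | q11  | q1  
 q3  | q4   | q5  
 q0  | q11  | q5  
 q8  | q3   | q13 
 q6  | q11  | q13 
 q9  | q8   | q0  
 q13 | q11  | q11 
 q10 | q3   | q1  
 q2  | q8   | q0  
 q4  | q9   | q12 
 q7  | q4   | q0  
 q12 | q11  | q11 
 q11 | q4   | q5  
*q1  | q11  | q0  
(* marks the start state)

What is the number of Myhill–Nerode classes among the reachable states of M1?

States {q2,q6,q7,q10} cannot be reached from the start state, so discard them.
Start with accepting vs non-accepting: {q0,q1,q5,q11,q12,q13} | {q3,q4,q8,q9}.
Refine {q0,q1,q5,q11,q12,q13} on symbol p: members go to different blocks, giving {q0,q1,q5,q12,q13} and {q11}.
Refine {q0,q1,q5,q12,q13} on symbol q: members go to different blocks, giving {q0,q1,q5} and {q12,q13}.
On input q, block {q3,q4,q8,q9} splits into {q3,q9} and {q4,q8}.
The partition is now stable with 5 blocks: {q0,q1,q5} | {q3,q9} | {q11} | {q12,q13} | {q4,q8}.

5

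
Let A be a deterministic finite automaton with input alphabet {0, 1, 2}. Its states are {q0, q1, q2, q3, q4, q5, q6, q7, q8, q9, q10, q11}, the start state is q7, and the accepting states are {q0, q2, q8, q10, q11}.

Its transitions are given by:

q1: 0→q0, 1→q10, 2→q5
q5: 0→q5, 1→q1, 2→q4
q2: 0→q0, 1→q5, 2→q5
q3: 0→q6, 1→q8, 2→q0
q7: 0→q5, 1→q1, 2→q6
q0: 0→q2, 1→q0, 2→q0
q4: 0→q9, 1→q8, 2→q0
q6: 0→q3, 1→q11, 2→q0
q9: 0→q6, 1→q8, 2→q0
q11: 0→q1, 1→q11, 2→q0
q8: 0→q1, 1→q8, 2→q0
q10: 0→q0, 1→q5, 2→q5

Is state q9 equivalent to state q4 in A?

Initial partition by acceptance: {q0,q2,q8,q10,q11} | {q1,q3,q4,q5,q6,q7,q9}.
On input 0, block {q0,q2,q8,q10,q11} splits into {q0,q2,q10} and {q8,q11}.
Refine {q0,q2,q10} on symbol 1: members go to different blocks, giving {q2,q10} and {q0}.
On input 0, block {q1,q3,q4,q5,q6,q7,q9} splits into {q3,q4,q5,q6,q7,q9} and {q1}.
On input 1, block {q3,q4,q5,q6,q7,q9} splits into {q3,q4,q6,q9} and {q5,q7}.
The partition is now stable with 6 blocks: {q2,q10} | {q3,q4,q6,q9} | {q8,q11} | {q0} | {q1} | {q5,q7}.
q9 and q4 lie in the same block of the stable partition, so they are equivalent — no string distinguishes them.

Yes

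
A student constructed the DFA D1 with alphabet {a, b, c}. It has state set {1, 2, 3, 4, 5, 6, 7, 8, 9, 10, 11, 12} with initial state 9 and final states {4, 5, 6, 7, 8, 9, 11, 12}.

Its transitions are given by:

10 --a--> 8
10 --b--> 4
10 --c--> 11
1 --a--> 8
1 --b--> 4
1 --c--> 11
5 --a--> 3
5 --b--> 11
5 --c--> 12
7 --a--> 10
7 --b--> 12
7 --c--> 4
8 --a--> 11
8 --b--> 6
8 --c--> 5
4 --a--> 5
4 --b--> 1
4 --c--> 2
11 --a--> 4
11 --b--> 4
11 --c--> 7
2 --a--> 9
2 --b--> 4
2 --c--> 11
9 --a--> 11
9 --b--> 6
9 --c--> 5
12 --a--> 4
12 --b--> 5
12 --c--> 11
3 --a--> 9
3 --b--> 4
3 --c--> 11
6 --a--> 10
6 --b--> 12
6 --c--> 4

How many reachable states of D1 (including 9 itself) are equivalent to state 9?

Every state is reachable, so we keep all 12.
P0 = {4,5,6,7,8,9,11,12} | {1,2,3,10}.
Split {4,5,6,7,8,9,11,12} by δ(·,a) → {4,8,9,11,12} and {5,6,7}.
On input a, block {4,8,9,11,12} splits into {8,9,11,12} and {4}.
Split {8,9,11,12} by δ(·,a) → {8,9} and {11,12}.
Split {5,6,7} by δ(·,c) → {6,7} and {5}.
Refine {11,12} on symbol b: members go to different blocks, giving {11} and {12}.
No further refinement is possible. Final partition (7 blocks): {8,9} | {1,2,3,10} | {6,7} | {4} | {11} | {5} | {12}.
State 9 belongs to the block {8,9}, which has 2 states.

2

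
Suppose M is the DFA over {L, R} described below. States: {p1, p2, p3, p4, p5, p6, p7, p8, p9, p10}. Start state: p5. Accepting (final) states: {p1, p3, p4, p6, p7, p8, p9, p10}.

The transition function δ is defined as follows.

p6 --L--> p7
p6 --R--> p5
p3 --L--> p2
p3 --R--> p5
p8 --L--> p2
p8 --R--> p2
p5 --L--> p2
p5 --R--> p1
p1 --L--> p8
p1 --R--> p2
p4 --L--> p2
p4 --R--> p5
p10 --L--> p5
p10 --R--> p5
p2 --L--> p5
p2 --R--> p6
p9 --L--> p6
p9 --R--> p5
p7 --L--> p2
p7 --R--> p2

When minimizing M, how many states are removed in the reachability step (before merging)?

Starting at p5 and following transitions, the reachable set is {p1, p2, p5, p6, p7, p8}. That leaves p3, p4, p9, p10 unreachable — 4 in total.

4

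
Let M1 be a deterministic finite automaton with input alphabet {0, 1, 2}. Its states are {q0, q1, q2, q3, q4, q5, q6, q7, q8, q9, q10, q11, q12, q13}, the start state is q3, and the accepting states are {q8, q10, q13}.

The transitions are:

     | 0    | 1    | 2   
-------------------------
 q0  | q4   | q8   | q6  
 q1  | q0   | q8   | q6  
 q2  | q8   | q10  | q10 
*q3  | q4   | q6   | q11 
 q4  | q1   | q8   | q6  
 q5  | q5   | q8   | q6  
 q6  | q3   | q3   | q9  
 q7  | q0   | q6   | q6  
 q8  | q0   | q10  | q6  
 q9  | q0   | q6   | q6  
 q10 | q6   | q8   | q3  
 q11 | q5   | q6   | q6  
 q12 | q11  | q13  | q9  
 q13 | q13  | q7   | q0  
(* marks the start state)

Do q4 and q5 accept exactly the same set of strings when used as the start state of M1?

Reachable states from the start: {q0,q1,q3,q4,q5,q6,q8,q9,q10,q11}. Unreachable: {q2,q7,q12,q13} — drop them.
P0 = {q8,q10} | {q0,q1,q3,q4,q5,q6,q9,q11}.
Split {q0,q1,q3,q4,q5,q6,q9,q11} by δ(·,1) → {q0,q1,q4,q5} and {q3,q6,q9,q11}.
Split {q8,q10} by δ(·,0) → {q8} and {q10}.
On input 0, block {q3,q6,q9,q11} splits into {q3,q9,q11} and {q6}.
Refine {q3,q9,q11} on symbol 2: members go to different blocks, giving {q9,q11} and {q3}.
No further refinement is possible. Final partition (6 blocks): {q8} | {q0,q1,q4,q5} | {q9,q11} | {q10} | {q6} | {q3}.
q4 and q5 lie in the same block of the stable partition, so they are equivalent — no string distinguishes them.

Yes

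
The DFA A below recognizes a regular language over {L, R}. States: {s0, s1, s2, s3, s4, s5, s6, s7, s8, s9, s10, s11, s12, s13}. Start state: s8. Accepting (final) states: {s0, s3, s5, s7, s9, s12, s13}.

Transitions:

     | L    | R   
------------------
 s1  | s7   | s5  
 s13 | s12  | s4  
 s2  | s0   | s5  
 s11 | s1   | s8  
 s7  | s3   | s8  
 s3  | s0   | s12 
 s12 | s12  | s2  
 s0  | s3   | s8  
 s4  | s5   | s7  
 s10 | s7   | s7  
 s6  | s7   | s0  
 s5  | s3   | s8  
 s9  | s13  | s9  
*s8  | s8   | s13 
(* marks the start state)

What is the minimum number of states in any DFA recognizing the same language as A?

5

States {s1,s6,s9,s10,s11} cannot be reached from the start state, so discard them.
P0 = {s0,s3,s5,s7,s12,s13} | {s2,s4,s8}.
Split {s0,s3,s5,s7,s12,s13} by δ(·,R) → {s0,s5,s7,s12,s13} and {s3}.
Refine {s0,s5,s7,s12,s13} on symbol L: members go to different blocks, giving {s0,s5,s7} and {s12,s13}.
Refine {s2,s4,s8} on symbol L: members go to different blocks, giving {s2,s4} and {s8}.
The partition is now stable with 5 blocks: {s0,s5,s7} | {s2,s4} | {s3} | {s12,s13} | {s8}.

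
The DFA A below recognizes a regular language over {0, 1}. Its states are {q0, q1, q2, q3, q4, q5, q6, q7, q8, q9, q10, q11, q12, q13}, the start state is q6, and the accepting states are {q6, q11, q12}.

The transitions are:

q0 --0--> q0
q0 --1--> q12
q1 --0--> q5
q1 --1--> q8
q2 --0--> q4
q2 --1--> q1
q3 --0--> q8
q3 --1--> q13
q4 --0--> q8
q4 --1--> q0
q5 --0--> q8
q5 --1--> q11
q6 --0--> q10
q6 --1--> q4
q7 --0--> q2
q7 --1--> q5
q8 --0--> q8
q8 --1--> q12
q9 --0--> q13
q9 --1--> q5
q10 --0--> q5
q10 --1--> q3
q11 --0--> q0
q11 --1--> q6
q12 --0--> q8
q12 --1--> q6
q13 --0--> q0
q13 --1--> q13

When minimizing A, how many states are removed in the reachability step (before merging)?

4

No path from q6 leads to q1, q2, q7, q9; the other 10 states are all reachable.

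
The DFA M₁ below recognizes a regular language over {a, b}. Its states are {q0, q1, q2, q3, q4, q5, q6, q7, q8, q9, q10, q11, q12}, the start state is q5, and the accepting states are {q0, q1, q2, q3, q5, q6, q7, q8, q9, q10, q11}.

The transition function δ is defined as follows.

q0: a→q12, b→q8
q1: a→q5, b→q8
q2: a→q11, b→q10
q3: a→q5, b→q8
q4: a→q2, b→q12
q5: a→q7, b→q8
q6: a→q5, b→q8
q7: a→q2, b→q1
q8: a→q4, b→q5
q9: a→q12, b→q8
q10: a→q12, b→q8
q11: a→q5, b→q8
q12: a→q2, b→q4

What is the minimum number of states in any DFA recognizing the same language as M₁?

First remove the unreachable states {q0,q3,q6,q9}; 9 states remain.
Initial partition by acceptance: {q1,q2,q5,q7,q8,q10,q11} | {q4,q12}.
Refine {q1,q2,q5,q7,q8,q10,q11} on symbol a: members go to different blocks, giving {q1,q2,q5,q7,q11} and {q8,q10}.
Refine {q1,q2,q5,q7,q11} on symbol b: members go to different blocks, giving {q1,q2,q5,q11} and {q7}.
Refine {q1,q2,q5,q11} on symbol a: members go to different blocks, giving {q1,q2,q11} and {q5}.
Refine {q1,q2,q11} on symbol a: members go to different blocks, giving {q1,q11} and {q2}.
Split {q8,q10} by δ(·,b) → {q8} and {q10}.
The partition is now stable with 7 blocks: {q1,q11} | {q4,q12} | {q8} | {q7} | {q5} | {q2} | {q10}.

7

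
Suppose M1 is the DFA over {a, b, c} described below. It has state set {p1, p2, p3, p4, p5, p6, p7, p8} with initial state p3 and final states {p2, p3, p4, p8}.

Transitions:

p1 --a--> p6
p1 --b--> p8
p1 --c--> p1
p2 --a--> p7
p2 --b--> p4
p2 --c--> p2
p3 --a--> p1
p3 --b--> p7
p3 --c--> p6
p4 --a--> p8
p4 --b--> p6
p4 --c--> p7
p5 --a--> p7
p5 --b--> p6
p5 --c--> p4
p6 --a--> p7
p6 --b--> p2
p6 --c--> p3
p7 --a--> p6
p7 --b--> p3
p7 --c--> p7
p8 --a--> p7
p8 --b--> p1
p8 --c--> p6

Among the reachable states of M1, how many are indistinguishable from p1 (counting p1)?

2

States {p5} cannot be reached from the start state, so discard them.
Start with accepting vs non-accepting: {p2,p3,p4,p8} | {p1,p6,p7}.
Refine {p2,p3,p4,p8} on symbol a: members go to different blocks, giving {p2,p3,p8} and {p4}.
On input b, block {p2,p3,p8} splits into {p3,p8} and {p2}.
On input b, block {p1,p6,p7} splits into {p1,p7} and {p6}.
Stable partition: {p3,p8} | {p1,p7} | {p4} | {p2} | {p6} — 5 equivalence classes.
The equivalence class containing p1 is {p1,p7}, of size 2.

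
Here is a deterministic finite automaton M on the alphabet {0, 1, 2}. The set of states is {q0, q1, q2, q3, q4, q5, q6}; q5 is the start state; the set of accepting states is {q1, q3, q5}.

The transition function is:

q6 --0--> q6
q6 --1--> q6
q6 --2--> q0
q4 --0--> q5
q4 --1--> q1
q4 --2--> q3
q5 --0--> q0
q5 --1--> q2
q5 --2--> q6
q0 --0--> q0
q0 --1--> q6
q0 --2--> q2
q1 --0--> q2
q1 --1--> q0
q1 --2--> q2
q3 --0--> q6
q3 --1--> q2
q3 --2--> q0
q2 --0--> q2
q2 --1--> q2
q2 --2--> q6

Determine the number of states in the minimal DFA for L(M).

First remove the unreachable states {q1,q3,q4}; 4 states remain.
P0 = {q5} | {q0,q2,q6}.
The partition is now stable with 2 blocks: {q5} | {q0,q2,q6}.

2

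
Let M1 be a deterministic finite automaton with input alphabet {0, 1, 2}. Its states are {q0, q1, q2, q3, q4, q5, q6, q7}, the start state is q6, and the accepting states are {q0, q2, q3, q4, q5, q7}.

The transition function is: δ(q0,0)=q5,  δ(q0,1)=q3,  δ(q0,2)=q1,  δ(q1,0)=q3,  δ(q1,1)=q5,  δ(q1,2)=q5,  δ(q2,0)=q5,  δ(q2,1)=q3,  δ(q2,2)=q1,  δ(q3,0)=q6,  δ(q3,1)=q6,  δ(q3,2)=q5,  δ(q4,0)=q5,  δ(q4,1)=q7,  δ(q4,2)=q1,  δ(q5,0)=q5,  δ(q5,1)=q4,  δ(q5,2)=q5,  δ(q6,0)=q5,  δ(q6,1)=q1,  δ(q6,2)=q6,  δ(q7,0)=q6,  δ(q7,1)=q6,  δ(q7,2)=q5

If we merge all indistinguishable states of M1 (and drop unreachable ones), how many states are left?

Reachable states from the start: {q1,q3,q4,q5,q6,q7}. Unreachable: {q0,q2} — drop them.
P0 = {q3,q4,q5,q7} | {q1,q6}.
Split {q3,q4,q5,q7} by δ(·,0) → {q3,q7} and {q4,q5}.
Split {q1,q6} by δ(·,0) → {q1} and {q6}.
Split {q4,q5} by δ(·,1) → {q4} and {q5}.
The partition is now stable with 5 blocks: {q3,q7} | {q1} | {q4} | {q6} | {q5}.

5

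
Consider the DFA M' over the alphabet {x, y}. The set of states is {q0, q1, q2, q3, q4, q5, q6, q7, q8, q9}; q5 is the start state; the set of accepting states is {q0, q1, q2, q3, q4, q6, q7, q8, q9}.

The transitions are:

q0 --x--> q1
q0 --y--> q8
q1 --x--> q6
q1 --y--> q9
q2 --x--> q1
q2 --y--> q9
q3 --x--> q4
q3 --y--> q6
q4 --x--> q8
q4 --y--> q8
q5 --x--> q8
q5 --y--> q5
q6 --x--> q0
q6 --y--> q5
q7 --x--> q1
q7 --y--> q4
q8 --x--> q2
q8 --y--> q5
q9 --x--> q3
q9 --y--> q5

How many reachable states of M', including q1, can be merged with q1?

2

First remove the unreachable states {q7}; 9 states remain.
Start with accepting vs non-accepting: {q0,q1,q2,q3,q4,q6,q8,q9} | {q5}.
On input y, block {q0,q1,q2,q3,q4,q6,q8,q9} splits into {q0,q1,q2,q3,q4} and {q6,q8,q9}.
Refine {q0,q1,q2,q3,q4} on symbol x: members go to different blocks, giving {q0,q2,q3} and {q1,q4}.
No further refinement is possible. Final partition (4 blocks): {q0,q2,q3} | {q5} | {q6,q8,q9} | {q1,q4}.
The equivalence class containing q1 is {q1,q4}, of size 2.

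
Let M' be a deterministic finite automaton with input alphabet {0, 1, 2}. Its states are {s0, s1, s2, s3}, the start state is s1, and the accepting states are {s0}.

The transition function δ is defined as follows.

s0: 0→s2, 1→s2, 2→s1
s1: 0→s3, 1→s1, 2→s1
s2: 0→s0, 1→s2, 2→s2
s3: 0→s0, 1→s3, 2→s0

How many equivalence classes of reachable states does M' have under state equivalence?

4

P0 = {s0} | {s1,s2,s3}.
Split {s1,s2,s3} by δ(·,0) → {s2,s3} and {s1}.
On input 2, block {s2,s3} splits into {s2} and {s3}.
Stable partition: {s0} | {s2} | {s1} | {s3} — 4 equivalence classes.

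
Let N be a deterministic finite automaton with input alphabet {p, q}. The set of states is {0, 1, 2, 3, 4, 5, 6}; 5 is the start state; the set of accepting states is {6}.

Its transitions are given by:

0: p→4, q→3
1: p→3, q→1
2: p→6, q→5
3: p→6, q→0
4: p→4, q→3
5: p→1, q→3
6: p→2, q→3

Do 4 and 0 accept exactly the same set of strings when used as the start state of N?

Yes

P0 = {6} | {0,1,2,3,4,5}.
On input p, block {0,1,2,3,4,5} splits into {0,1,4,5} and {2,3}.
Split {0,1,4,5} by δ(·,p) → {0,4,5} and {1}.
On input p, block {0,4,5} splits into {0,4} and {5}.
Refine {2,3} on symbol q: members go to different blocks, giving {2} and {3}.
Stable partition: {6} | {0,4} | {2} | {1} | {5} | {3} — 6 equivalence classes.
4 and 0 lie in the same block of the stable partition, so they are equivalent — no string distinguishes them.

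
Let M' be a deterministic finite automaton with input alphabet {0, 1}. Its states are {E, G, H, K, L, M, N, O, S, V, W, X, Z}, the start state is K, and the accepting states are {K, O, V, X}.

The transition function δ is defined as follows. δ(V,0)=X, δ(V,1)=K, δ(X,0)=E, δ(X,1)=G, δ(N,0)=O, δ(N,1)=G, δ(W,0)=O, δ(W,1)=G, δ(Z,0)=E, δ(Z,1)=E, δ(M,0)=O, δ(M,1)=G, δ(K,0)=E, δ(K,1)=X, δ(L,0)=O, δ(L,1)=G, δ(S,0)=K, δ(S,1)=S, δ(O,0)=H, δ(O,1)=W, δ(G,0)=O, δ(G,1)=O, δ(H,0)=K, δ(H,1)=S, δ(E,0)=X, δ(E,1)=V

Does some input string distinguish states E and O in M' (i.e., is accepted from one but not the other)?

First remove the unreachable states {L,M,N,Z}; 9 states remain.
P0 = {K,O,V,X} | {E,G,H,S,W}.
On input 0, block {K,O,V,X} splits into {K,O,X} and {V}.
Split {K,O,X} by δ(·,1) → {O,X} and {K}.
Split {E,G,H,S,W} by δ(·,0) → {E,G,W} and {H,S}.
On input 0, block {O,X} splits into {O} and {X}.
Split {E,G,W} by δ(·,0) → {G,W} and {E}.
Refine {G,W} on symbol 1: members go to different blocks, giving {W} and {G}.
No further refinement is possible. Final partition (8 blocks): {O} | {W} | {V} | {K} | {H,S} | {X} | {E} | {G}.
E and O end up in different blocks, so they are distinguishable. For instance, the string 'ε' is accepted from only O.

Yes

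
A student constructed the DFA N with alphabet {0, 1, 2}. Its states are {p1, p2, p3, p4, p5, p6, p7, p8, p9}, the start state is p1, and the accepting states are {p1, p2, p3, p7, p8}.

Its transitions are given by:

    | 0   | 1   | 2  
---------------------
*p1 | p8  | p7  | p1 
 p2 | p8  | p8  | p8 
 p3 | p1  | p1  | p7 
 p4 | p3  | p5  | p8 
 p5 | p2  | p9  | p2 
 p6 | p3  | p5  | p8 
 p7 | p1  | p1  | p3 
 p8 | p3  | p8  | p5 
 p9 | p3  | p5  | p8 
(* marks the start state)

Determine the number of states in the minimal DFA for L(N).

6

States {p4,p6} cannot be reached from the start state, so discard them.
Initial partition by acceptance: {p1,p2,p3,p7,p8} | {p5,p9}.
Split {p1,p2,p3,p7,p8} by δ(·,2) → {p1,p2,p3,p7} and {p8}.
On input 0, block {p1,p2,p3,p7} splits into {p1,p2} and {p3,p7}.
On input 1, block {p1,p2} splits into {p1} and {p2}.
On input 0, block {p5,p9} splits into {p5} and {p9}.
Stable partition: {p1} | {p5} | {p8} | {p3,p7} | {p2} | {p9} — 6 equivalence classes.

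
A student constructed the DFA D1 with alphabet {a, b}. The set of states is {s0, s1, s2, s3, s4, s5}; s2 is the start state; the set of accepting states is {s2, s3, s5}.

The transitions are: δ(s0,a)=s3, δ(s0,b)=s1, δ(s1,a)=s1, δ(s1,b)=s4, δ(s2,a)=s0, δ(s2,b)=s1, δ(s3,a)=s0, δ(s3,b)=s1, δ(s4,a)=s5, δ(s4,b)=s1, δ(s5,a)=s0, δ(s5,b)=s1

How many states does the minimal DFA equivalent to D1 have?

Initial partition by acceptance: {s2,s3,s5} | {s0,s1,s4}.
Refine {s0,s1,s4} on symbol a: members go to different blocks, giving {s0,s4} and {s1}.
The partition is now stable with 3 blocks: {s2,s3,s5} | {s0,s4} | {s1}.

3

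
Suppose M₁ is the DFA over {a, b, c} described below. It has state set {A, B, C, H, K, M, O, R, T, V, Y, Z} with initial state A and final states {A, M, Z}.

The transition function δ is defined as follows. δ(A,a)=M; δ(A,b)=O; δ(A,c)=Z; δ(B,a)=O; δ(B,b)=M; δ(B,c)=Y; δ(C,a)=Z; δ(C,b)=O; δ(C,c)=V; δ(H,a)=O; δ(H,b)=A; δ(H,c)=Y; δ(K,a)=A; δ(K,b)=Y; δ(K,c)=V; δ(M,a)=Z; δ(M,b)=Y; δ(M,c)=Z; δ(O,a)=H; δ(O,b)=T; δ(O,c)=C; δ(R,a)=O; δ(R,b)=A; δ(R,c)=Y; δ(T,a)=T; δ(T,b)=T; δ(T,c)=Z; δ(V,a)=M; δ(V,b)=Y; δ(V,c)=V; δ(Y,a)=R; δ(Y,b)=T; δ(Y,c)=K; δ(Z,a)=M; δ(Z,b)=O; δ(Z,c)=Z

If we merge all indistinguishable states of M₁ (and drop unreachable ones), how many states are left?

States {B} cannot be reached from the start state, so discard them.
Start with accepting vs non-accepting: {A,M,Z} | {C,H,K,O,R,T,V,Y}.
Refine {C,H,K,O,R,T,V,Y} on symbol a: members go to different blocks, giving {H,O,R,T,Y} and {C,K,V}.
Refine {H,O,R,T,Y} on symbol b: members go to different blocks, giving {O,T,Y} and {H,R}.
On input a, block {O,T,Y} splits into {O,Y} and {T}.
The partition is now stable with 5 blocks: {A,M,Z} | {O,Y} | {C,K,V} | {H,R} | {T}.

5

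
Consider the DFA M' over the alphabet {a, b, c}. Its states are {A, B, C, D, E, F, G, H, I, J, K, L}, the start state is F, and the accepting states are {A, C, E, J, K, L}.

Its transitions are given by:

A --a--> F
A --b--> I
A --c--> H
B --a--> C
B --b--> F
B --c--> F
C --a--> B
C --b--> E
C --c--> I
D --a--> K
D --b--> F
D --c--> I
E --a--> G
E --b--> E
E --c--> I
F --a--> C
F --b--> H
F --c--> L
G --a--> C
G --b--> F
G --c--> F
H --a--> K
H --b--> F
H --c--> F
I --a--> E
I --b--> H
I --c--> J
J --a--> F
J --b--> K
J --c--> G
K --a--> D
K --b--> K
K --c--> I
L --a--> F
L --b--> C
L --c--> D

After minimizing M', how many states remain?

Reachable states from the start: {B,C,D,E,F,G,H,I,J,K,L}. Unreachable: {A} — drop them.
Initial partition by acceptance: {C,E,J,K,L} | {B,D,F,G,H,I}.
Split {B,D,F,G,H,I} by δ(·,c) → {B,D,G,H} and {F,I}.
Refine {C,E,J,K,L} on symbol a: members go to different blocks, giving {C,E,K} and {J,L}.
The partition is now stable with 4 blocks: {C,E,K} | {B,D,G,H} | {F,I} | {J,L}.

4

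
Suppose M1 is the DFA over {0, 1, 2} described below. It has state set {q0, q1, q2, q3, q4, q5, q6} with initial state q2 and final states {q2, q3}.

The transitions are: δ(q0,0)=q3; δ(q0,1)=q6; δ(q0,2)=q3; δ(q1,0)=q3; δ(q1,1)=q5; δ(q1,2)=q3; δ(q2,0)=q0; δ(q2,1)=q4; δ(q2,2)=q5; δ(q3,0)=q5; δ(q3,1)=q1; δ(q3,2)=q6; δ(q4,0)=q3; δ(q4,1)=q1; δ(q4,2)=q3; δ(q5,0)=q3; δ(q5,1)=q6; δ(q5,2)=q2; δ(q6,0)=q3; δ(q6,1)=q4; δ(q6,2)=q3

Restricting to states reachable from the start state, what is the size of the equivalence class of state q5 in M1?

5

All states are reachable from the start state.
Initial partition by acceptance: {q2,q3} | {q0,q1,q4,q5,q6}.
The partition is now stable with 2 blocks: {q2,q3} | {q0,q1,q4,q5,q6}.
The equivalence class containing q5 is {q0,q1,q4,q5,q6}, of size 5.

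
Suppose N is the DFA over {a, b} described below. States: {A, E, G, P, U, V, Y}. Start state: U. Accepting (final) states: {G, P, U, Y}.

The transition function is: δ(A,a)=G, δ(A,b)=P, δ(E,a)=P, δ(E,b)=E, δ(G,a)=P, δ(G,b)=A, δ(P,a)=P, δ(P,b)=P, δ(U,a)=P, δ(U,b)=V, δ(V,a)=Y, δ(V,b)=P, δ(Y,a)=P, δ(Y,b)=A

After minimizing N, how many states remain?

States {E} cannot be reached from the start state, so discard them.
P0 = {G,P,U,Y} | {A,V}.
Split {G,P,U,Y} by δ(·,b) → {G,U,Y} and {P}.
Stable partition: {G,U,Y} | {A,V} | {P} — 3 equivalence classes.

3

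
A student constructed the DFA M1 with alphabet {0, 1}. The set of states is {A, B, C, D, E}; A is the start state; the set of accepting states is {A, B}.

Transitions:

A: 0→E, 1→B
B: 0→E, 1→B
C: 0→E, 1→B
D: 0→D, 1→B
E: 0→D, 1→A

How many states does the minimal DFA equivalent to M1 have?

2

Reachable states from the start: {A,B,D,E}. Unreachable: {C} — drop them.
Initial partition by acceptance: {A,B} | {D,E}.
No further refinement is possible. Final partition (2 blocks): {A,B} | {D,E}.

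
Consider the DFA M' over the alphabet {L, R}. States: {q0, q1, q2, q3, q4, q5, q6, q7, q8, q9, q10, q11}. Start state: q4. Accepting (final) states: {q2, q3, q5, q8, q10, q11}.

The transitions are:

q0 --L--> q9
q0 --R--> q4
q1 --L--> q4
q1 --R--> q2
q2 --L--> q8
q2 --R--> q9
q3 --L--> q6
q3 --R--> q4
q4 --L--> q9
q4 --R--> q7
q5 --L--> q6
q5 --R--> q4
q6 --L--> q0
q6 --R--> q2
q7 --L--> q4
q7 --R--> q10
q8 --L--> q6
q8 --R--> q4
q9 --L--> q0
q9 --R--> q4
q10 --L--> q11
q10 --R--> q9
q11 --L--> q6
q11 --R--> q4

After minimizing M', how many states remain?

States {q1,q3,q5} cannot be reached from the start state, so discard them.
Initial partition by acceptance: {q2,q8,q10,q11} | {q0,q4,q6,q7,q9}.
Refine {q2,q8,q10,q11} on symbol L: members go to different blocks, giving {q2,q10} and {q8,q11}.
On input R, block {q0,q4,q6,q7,q9} splits into {q0,q4,q9} and {q6,q7}.
Refine {q0,q4,q9} on symbol R: members go to different blocks, giving {q0,q9} and {q4}.
Refine {q6,q7} on symbol L: members go to different blocks, giving {q6} and {q7}.
No further refinement is possible. Final partition (6 blocks): {q2,q10} | {q0,q9} | {q8,q11} | {q6} | {q4} | {q7}.

6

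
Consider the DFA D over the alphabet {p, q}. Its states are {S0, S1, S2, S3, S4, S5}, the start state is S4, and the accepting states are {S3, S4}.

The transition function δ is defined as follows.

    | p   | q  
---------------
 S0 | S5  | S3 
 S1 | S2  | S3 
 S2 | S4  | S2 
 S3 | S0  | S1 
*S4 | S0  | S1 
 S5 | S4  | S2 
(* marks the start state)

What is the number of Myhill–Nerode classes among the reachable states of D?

3

Every state is reachable, so we keep all 6.
P0 = {S3,S4} | {S0,S1,S2,S5}.
Split {S0,S1,S2,S5} by δ(·,p) → {S0,S1} and {S2,S5}.
Stable partition: {S3,S4} | {S0,S1} | {S2,S5} — 3 equivalence classes.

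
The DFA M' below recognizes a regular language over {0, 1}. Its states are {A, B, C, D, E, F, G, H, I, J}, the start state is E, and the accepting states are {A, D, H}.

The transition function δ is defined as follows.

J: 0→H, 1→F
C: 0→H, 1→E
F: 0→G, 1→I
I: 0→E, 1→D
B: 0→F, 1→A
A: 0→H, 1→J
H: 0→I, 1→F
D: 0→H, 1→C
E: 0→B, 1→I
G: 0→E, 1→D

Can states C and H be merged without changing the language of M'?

Initial partition by acceptance: {A,D,H} | {B,C,E,F,G,I,J}.
On input 0, block {A,D,H} splits into {A,D} and {H}.
Refine {B,C,E,F,G,I,J} on symbol 0: members go to different blocks, giving {B,E,F,G,I} and {C,J}.
Split {B,E,F,G,I} by δ(·,1) → {B,G,I} and {E,F}.
No further refinement is possible. Final partition (5 blocks): {A,D} | {B,G,I} | {H} | {C,J} | {E,F}.
C and H end up in different blocks, so they are distinguishable. For instance, the string 'ε' is accepted from only H.

No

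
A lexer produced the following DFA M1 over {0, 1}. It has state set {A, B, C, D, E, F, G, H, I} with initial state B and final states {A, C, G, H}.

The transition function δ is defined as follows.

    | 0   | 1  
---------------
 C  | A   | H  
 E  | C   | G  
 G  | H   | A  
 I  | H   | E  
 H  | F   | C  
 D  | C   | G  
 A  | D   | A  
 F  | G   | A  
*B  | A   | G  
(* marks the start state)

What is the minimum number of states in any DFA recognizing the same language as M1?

States {E,I} cannot be reached from the start state, so discard them.
Start with accepting vs non-accepting: {A,C,G,H} | {B,D,F}.
Refine {A,C,G,H} on symbol 0: members go to different blocks, giving {A,H} and {C,G}.
Refine {A,H} on symbol 1: members go to different blocks, giving {A} and {H}.
On input 0, block {B,D,F} splits into {D,F} and {B}.
Split {D,F} by δ(·,1) → {D} and {F}.
Split {C,G} by δ(·,0) → {C} and {G}.
Stable partition: {A} | {D} | {C} | {H} | {B} | {F} | {G} — 7 equivalence classes.

7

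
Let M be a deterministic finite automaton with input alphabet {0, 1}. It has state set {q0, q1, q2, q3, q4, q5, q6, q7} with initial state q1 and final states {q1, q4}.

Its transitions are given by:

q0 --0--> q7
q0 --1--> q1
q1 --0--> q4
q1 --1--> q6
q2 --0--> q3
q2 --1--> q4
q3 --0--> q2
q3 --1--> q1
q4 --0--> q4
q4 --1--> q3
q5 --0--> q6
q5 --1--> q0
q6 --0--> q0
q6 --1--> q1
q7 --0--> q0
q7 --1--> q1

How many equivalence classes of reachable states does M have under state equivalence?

States {q5} cannot be reached from the start state, so discard them.
Start with accepting vs non-accepting: {q1,q4} | {q0,q2,q3,q6,q7}.
Stable partition: {q1,q4} | {q0,q2,q3,q6,q7} — 2 equivalence classes.

2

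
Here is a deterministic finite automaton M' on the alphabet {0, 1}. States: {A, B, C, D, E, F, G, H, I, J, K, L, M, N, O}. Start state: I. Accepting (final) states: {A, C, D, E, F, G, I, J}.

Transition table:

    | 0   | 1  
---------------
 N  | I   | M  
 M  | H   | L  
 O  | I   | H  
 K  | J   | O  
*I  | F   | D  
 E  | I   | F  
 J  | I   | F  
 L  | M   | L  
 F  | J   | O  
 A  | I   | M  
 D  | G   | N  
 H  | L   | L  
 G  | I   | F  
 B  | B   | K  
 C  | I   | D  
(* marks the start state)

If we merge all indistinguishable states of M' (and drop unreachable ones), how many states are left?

States {A,B,C,E,K} cannot be reached from the start state, so discard them.
Start with accepting vs non-accepting: {D,F,G,I,J} | {H,L,M,N,O}.
On input 1, block {D,F,G,I,J} splits into {G,I,J} and {D,F}.
Split {G,I,J} by δ(·,0) → {G,J} and {I}.
Split {H,L,M,N,O} by δ(·,0) → {H,L,M} and {N,O}.
No further refinement is possible. Final partition (5 blocks): {G,J} | {H,L,M} | {D,F} | {I} | {N,O}.

5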